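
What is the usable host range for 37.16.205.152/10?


Network: 37.0.0.0
Broadcast: 37.63.255.255
First usable = network + 1
Last usable = broadcast - 1
Range: 37.0.0.1 to 37.63.255.254


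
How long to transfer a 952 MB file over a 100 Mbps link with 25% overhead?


Effective throughput = 100 * (1 - 25/100) = 75 Mbps
File size in Mb = 952 * 8 = 7616 Mb
Time = 7616 / 75
Time = 101.5467 seconds


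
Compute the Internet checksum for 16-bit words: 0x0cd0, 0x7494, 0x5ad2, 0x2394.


Sum all words (with carry folding):
+ 0x0cd0 = 0x0cd0
+ 0x7494 = 0x8164
+ 0x5ad2 = 0xdc36
+ 0x2394 = 0xffca
One's complement: ~0xffca
Checksum = 0x0035


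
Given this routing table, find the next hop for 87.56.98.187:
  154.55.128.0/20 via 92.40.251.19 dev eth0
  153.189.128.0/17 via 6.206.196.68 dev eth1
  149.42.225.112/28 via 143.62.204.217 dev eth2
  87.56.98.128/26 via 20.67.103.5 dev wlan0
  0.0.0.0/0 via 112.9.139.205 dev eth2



Longest prefix match for 87.56.98.187:
  /20 154.55.128.0: no
  /17 153.189.128.0: no
  /28 149.42.225.112: no
  /26 87.56.98.128: MATCH
  /0 0.0.0.0: MATCH
Selected: next-hop 20.67.103.5 via wlan0 (matched /26)


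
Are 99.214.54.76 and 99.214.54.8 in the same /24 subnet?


Mask: 255.255.255.0
99.214.54.76 AND mask = 99.214.54.0
99.214.54.8 AND mask = 99.214.54.0
Yes, same subnet (99.214.54.0)


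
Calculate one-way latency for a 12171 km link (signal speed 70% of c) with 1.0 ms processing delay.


Speed = 0.7 * 3e5 km/s = 210000 km/s
Propagation delay = 12171 / 210000 = 0.058 s = 57.9571 ms
Processing delay = 1.0 ms
Total one-way latency = 58.9571 ms


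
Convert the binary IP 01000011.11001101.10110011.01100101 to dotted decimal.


01000011 = 67
11001101 = 205
10110011 = 179
01100101 = 101
IP: 67.205.179.101


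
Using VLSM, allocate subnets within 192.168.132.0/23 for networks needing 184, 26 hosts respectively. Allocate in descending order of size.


184 hosts -> /24 (254 usable): 192.168.132.0/24
26 hosts -> /27 (30 usable): 192.168.133.0/27
Allocation: 192.168.132.0/24 (184 hosts, 254 usable); 192.168.133.0/27 (26 hosts, 30 usable)


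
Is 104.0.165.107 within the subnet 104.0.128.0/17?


Subnet network: 104.0.128.0
Test IP AND mask: 104.0.128.0
Yes, 104.0.165.107 is in 104.0.128.0/17


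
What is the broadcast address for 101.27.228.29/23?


Network: 101.27.228.0/23
Host bits = 9
Set all host bits to 1:
Broadcast: 101.27.229.255


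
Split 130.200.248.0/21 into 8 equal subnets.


New prefix = 21 + 3 = 24
Each subnet has 256 addresses
  130.200.248.0/24
  130.200.249.0/24
  130.200.250.0/24
  130.200.251.0/24
  130.200.252.0/24
  130.200.253.0/24
  130.200.254.0/24
  130.200.255.0/24
Subnets: 130.200.248.0/24, 130.200.249.0/24, 130.200.250.0/24, 130.200.251.0/24, 130.200.252.0/24, 130.200.253.0/24, 130.200.254.0/24, 130.200.255.0/24


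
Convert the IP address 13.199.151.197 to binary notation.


13 = 00001101
199 = 11000111
151 = 10010111
197 = 11000101
Binary: 00001101.11000111.10010111.11000101


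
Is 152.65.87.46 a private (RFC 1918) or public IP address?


RFC 1918 private ranges:
  10.0.0.0/8 (10.0.0.0 - 10.255.255.255)
  172.16.0.0/12 (172.16.0.0 - 172.31.255.255)
  192.168.0.0/16 (192.168.0.0 - 192.168.255.255)
Public (not in any RFC 1918 range)


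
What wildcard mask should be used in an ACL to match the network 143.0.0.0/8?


Subnet mask: 255.0.0.0
Wildcard = 255.255.255.255 - subnet mask
255 - 255 = 0
255 - 0 = 255
255 - 0 = 255
255 - 0 = 255
Wildcard: 0.255.255.255


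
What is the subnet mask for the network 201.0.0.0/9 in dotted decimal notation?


/9 means 9 network bits, 23 host bits
Binary: 11111111100000000000000000000000
Mask: 255.128.0.0


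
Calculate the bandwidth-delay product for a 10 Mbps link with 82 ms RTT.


BDP = bandwidth * RTT
= 10 Mbps * 82 ms
= 10 * 1e6 * 82 / 1000 bits
= 820000 bits
= 102500 bytes
= 100.0977 KB
BDP = 820000 bits (102500 bytes)


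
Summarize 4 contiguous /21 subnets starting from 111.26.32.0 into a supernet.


Original prefix: /21
Number of subnets: 4 = 2^2
New prefix = 21 - 2 = 19
Supernet: 111.26.32.0/19


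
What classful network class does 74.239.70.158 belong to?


First octet: 74
Binary: 01001010
0xxxxxxx -> Class A (1-126)
Class A, default mask 255.0.0.0 (/8)


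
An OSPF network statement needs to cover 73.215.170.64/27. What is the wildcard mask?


Subnet mask: 255.255.255.224
Wildcard = 255.255.255.255 - subnet mask
255 - 255 = 0
255 - 255 = 0
255 - 255 = 0
255 - 224 = 31
Wildcard: 0.0.0.31


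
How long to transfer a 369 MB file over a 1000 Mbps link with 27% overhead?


Effective throughput = 1000 * (1 - 27/100) = 730 Mbps
File size in Mb = 369 * 8 = 2952 Mb
Time = 2952 / 730
Time = 4.0438 seconds


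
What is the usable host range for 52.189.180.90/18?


Network: 52.189.128.0
Broadcast: 52.189.191.255
First usable = network + 1
Last usable = broadcast - 1
Range: 52.189.128.1 to 52.189.191.254


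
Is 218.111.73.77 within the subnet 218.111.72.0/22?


Subnet network: 218.111.72.0
Test IP AND mask: 218.111.72.0
Yes, 218.111.73.77 is in 218.111.72.0/22


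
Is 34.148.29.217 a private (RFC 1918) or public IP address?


RFC 1918 private ranges:
  10.0.0.0/8 (10.0.0.0 - 10.255.255.255)
  172.16.0.0/12 (172.16.0.0 - 172.31.255.255)
  192.168.0.0/16 (192.168.0.0 - 192.168.255.255)
Public (not in any RFC 1918 range)


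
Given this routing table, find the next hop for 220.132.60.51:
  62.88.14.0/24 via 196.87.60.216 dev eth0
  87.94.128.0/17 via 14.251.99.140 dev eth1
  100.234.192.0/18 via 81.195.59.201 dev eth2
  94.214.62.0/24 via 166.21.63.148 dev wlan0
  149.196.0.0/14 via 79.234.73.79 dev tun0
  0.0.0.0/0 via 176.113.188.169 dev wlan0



Longest prefix match for 220.132.60.51:
  /24 62.88.14.0: no
  /17 87.94.128.0: no
  /18 100.234.192.0: no
  /24 94.214.62.0: no
  /14 149.196.0.0: no
  /0 0.0.0.0: MATCH
Selected: next-hop 176.113.188.169 via wlan0 (matched /0)


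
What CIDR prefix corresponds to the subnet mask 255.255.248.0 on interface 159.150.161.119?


Binary: 11111111.11111111.11111000.00000000
Count leading 1s
Prefix: /21


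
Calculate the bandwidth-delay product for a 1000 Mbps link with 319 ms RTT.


BDP = bandwidth * RTT
= 1000 Mbps * 319 ms
= 1000 * 1e6 * 319 / 1000 bits
= 319000000 bits
= 39875000 bytes
= 38940.4297 KB
BDP = 319000000 bits (39875000 bytes)


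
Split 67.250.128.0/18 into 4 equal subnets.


New prefix = 18 + 2 = 20
Each subnet has 4096 addresses
  67.250.128.0/20
  67.250.144.0/20
  67.250.160.0/20
  67.250.176.0/20
Subnets: 67.250.128.0/20, 67.250.144.0/20, 67.250.160.0/20, 67.250.176.0/20


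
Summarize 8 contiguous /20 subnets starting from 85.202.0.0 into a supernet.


Original prefix: /20
Number of subnets: 8 = 2^3
New prefix = 20 - 3 = 17
Supernet: 85.202.0.0/17


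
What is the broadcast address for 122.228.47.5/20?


Network: 122.228.32.0/20
Host bits = 12
Set all host bits to 1:
Broadcast: 122.228.47.255


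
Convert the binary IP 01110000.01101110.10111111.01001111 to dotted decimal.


01110000 = 112
01101110 = 110
10111111 = 191
01001111 = 79
IP: 112.110.191.79


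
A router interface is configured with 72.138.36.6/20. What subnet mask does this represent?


/20 means 20 network bits, 12 host bits
Binary: 11111111111111111111000000000000
Mask: 255.255.240.0


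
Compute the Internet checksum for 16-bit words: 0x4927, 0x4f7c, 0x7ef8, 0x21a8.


Sum all words (with carry folding):
+ 0x4927 = 0x4927
+ 0x4f7c = 0x98a3
+ 0x7ef8 = 0x179c
+ 0x21a8 = 0x3944
One's complement: ~0x3944
Checksum = 0xc6bb


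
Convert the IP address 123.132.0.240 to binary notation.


123 = 01111011
132 = 10000100
0 = 00000000
240 = 11110000
Binary: 01111011.10000100.00000000.11110000


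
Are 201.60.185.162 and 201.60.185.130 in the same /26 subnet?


Mask: 255.255.255.192
201.60.185.162 AND mask = 201.60.185.128
201.60.185.130 AND mask = 201.60.185.128
Yes, same subnet (201.60.185.128)


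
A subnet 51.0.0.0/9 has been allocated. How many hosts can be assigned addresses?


Host bits = 32 - 9 = 23
Total addresses = 2^23 = 8388608
Usable = total - 2 (network and broadcast)
Usable hosts: 8388606


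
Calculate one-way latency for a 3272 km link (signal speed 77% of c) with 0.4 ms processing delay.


Speed = 0.77 * 3e5 km/s = 231000 km/s
Propagation delay = 3272 / 231000 = 0.0142 s = 14.1645 ms
Processing delay = 0.4 ms
Total one-way latency = 14.5645 ms


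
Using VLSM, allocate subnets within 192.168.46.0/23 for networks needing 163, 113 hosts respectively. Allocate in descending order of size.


163 hosts -> /24 (254 usable): 192.168.46.0/24
113 hosts -> /25 (126 usable): 192.168.47.0/25
Allocation: 192.168.46.0/24 (163 hosts, 254 usable); 192.168.47.0/25 (113 hosts, 126 usable)


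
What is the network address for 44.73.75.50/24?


IP:   00101100.01001001.01001011.00110010
Mask: 11111111.11111111.11111111.00000000
AND operation:
Net:  00101100.01001001.01001011.00000000
Network: 44.73.75.0/24


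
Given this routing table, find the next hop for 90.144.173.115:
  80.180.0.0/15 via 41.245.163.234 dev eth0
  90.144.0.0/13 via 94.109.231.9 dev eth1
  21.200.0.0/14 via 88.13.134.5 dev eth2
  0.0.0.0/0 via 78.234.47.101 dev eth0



Longest prefix match for 90.144.173.115:
  /15 80.180.0.0: no
  /13 90.144.0.0: MATCH
  /14 21.200.0.0: no
  /0 0.0.0.0: MATCH
Selected: next-hop 94.109.231.9 via eth1 (matched /13)


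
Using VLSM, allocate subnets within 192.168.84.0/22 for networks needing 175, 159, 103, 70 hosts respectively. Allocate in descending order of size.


175 hosts -> /24 (254 usable): 192.168.84.0/24
159 hosts -> /24 (254 usable): 192.168.85.0/24
103 hosts -> /25 (126 usable): 192.168.86.0/25
70 hosts -> /25 (126 usable): 192.168.86.128/25
Allocation: 192.168.84.0/24 (175 hosts, 254 usable); 192.168.85.0/24 (159 hosts, 254 usable); 192.168.86.0/25 (103 hosts, 126 usable); 192.168.86.128/25 (70 hosts, 126 usable)


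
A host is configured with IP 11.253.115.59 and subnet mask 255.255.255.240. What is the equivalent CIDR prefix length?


Binary: 11111111.11111111.11111111.11110000
Count leading 1s
Prefix: /28


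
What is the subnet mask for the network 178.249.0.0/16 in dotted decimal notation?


/16 means 16 network bits, 16 host bits
Binary: 11111111111111110000000000000000
Mask: 255.255.0.0


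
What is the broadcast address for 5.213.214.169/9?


Network: 5.128.0.0/9
Host bits = 23
Set all host bits to 1:
Broadcast: 5.255.255.255


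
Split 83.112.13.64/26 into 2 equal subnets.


New prefix = 26 + 1 = 27
Each subnet has 32 addresses
  83.112.13.64/27
  83.112.13.96/27
Subnets: 83.112.13.64/27, 83.112.13.96/27


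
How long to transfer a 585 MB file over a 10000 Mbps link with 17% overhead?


Effective throughput = 10000 * (1 - 17/100) = 8300 Mbps
File size in Mb = 585 * 8 = 4680 Mb
Time = 4680 / 8300
Time = 0.5639 seconds


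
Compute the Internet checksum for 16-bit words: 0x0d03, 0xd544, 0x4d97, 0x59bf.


Sum all words (with carry folding):
+ 0x0d03 = 0x0d03
+ 0xd544 = 0xe247
+ 0x4d97 = 0x2fdf
+ 0x59bf = 0x899e
One's complement: ~0x899e
Checksum = 0x7661


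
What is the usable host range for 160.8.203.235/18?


Network: 160.8.192.0
Broadcast: 160.8.255.255
First usable = network + 1
Last usable = broadcast - 1
Range: 160.8.192.1 to 160.8.255.254


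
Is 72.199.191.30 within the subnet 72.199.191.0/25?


Subnet network: 72.199.191.0
Test IP AND mask: 72.199.191.0
Yes, 72.199.191.30 is in 72.199.191.0/25


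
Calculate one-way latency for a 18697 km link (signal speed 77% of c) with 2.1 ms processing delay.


Speed = 0.77 * 3e5 km/s = 231000 km/s
Propagation delay = 18697 / 231000 = 0.0809 s = 80.9394 ms
Processing delay = 2.1 ms
Total one-way latency = 83.0394 ms


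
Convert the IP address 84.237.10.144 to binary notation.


84 = 01010100
237 = 11101101
10 = 00001010
144 = 10010000
Binary: 01010100.11101101.00001010.10010000


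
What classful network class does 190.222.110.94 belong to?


First octet: 190
Binary: 10111110
10xxxxxx -> Class B (128-191)
Class B, default mask 255.255.0.0 (/16)


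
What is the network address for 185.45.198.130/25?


IP:   10111001.00101101.11000110.10000010
Mask: 11111111.11111111.11111111.10000000
AND operation:
Net:  10111001.00101101.11000110.10000000
Network: 185.45.198.128/25


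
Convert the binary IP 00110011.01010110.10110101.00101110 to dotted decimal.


00110011 = 51
01010110 = 86
10110101 = 181
00101110 = 46
IP: 51.86.181.46


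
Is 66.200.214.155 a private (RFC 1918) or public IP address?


RFC 1918 private ranges:
  10.0.0.0/8 (10.0.0.0 - 10.255.255.255)
  172.16.0.0/12 (172.16.0.0 - 172.31.255.255)
  192.168.0.0/16 (192.168.0.0 - 192.168.255.255)
Public (not in any RFC 1918 range)


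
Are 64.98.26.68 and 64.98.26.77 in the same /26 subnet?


Mask: 255.255.255.192
64.98.26.68 AND mask = 64.98.26.64
64.98.26.77 AND mask = 64.98.26.64
Yes, same subnet (64.98.26.64)


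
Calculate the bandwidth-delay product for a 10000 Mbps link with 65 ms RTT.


BDP = bandwidth * RTT
= 10000 Mbps * 65 ms
= 10000 * 1e6 * 65 / 1000 bits
= 650000000 bits
= 81250000 bytes
= 79345.7031 KB
BDP = 650000000 bits (81250000 bytes)


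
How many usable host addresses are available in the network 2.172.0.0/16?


Host bits = 32 - 16 = 16
Total addresses = 2^16 = 65536
Usable = total - 2 (network and broadcast)
Usable hosts: 65534


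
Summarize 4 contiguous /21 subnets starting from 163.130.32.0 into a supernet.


Original prefix: /21
Number of subnets: 4 = 2^2
New prefix = 21 - 2 = 19
Supernet: 163.130.32.0/19


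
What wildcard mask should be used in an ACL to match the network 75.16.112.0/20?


Subnet mask: 255.255.240.0
Wildcard = 255.255.255.255 - subnet mask
255 - 255 = 0
255 - 255 = 0
255 - 240 = 15
255 - 0 = 255
Wildcard: 0.0.15.255


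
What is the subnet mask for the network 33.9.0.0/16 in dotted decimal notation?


/16 means 16 network bits, 16 host bits
Binary: 11111111111111110000000000000000
Mask: 255.255.0.0


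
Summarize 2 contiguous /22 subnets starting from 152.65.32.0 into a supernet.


Original prefix: /22
Number of subnets: 2 = 2^1
New prefix = 22 - 1 = 21
Supernet: 152.65.32.0/21


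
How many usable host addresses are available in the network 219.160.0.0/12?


Host bits = 32 - 12 = 20
Total addresses = 2^20 = 1048576
Usable = total - 2 (network and broadcast)
Usable hosts: 1048574


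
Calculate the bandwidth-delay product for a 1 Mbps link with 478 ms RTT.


BDP = bandwidth * RTT
= 1 Mbps * 478 ms
= 1 * 1e6 * 478 / 1000 bits
= 478000 bits
= 59750 bytes
= 58.3496 KB
BDP = 478000 bits (59750 bytes)


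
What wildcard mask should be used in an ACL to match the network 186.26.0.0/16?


Subnet mask: 255.255.0.0
Wildcard = 255.255.255.255 - subnet mask
255 - 255 = 0
255 - 255 = 0
255 - 0 = 255
255 - 0 = 255
Wildcard: 0.0.255.255


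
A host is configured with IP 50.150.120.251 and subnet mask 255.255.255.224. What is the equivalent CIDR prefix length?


Binary: 11111111.11111111.11111111.11100000
Count leading 1s
Prefix: /27


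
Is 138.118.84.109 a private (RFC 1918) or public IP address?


RFC 1918 private ranges:
  10.0.0.0/8 (10.0.0.0 - 10.255.255.255)
  172.16.0.0/12 (172.16.0.0 - 172.31.255.255)
  192.168.0.0/16 (192.168.0.0 - 192.168.255.255)
Public (not in any RFC 1918 range)


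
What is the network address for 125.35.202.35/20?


IP:   01111101.00100011.11001010.00100011
Mask: 11111111.11111111.11110000.00000000
AND operation:
Net:  01111101.00100011.11000000.00000000
Network: 125.35.192.0/20


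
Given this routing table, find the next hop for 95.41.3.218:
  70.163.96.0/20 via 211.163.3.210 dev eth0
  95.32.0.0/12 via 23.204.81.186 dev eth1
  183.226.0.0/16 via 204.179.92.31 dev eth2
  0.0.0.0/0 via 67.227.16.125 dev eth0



Longest prefix match for 95.41.3.218:
  /20 70.163.96.0: no
  /12 95.32.0.0: MATCH
  /16 183.226.0.0: no
  /0 0.0.0.0: MATCH
Selected: next-hop 23.204.81.186 via eth1 (matched /12)


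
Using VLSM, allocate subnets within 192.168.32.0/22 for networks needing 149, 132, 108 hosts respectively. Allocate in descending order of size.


149 hosts -> /24 (254 usable): 192.168.32.0/24
132 hosts -> /24 (254 usable): 192.168.33.0/24
108 hosts -> /25 (126 usable): 192.168.34.0/25
Allocation: 192.168.32.0/24 (149 hosts, 254 usable); 192.168.33.0/24 (132 hosts, 254 usable); 192.168.34.0/25 (108 hosts, 126 usable)


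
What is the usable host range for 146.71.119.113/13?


Network: 146.64.0.0
Broadcast: 146.71.255.255
First usable = network + 1
Last usable = broadcast - 1
Range: 146.64.0.1 to 146.71.255.254


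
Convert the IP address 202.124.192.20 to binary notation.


202 = 11001010
124 = 01111100
192 = 11000000
20 = 00010100
Binary: 11001010.01111100.11000000.00010100


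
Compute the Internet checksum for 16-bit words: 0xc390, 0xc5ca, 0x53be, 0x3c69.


Sum all words (with carry folding):
+ 0xc390 = 0xc390
+ 0xc5ca = 0x895b
+ 0x53be = 0xdd19
+ 0x3c69 = 0x1983
One's complement: ~0x1983
Checksum = 0xe67c


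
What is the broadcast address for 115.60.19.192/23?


Network: 115.60.18.0/23
Host bits = 9
Set all host bits to 1:
Broadcast: 115.60.19.255


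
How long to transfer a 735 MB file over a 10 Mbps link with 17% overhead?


Effective throughput = 10 * (1 - 17/100) = 8.3 Mbps
File size in Mb = 735 * 8 = 5880 Mb
Time = 5880 / 8.3
Time = 708.4337 seconds


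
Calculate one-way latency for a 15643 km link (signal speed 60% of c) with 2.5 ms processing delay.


Speed = 0.6 * 3e5 km/s = 180000 km/s
Propagation delay = 15643 / 180000 = 0.0869 s = 86.9056 ms
Processing delay = 2.5 ms
Total one-way latency = 89.4056 ms


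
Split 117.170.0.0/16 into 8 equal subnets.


New prefix = 16 + 3 = 19
Each subnet has 8192 addresses
  117.170.0.0/19
  117.170.32.0/19
  117.170.64.0/19
  117.170.96.0/19
  117.170.128.0/19
  117.170.160.0/19
  117.170.192.0/19
  117.170.224.0/19
Subnets: 117.170.0.0/19, 117.170.32.0/19, 117.170.64.0/19, 117.170.96.0/19, 117.170.128.0/19, 117.170.160.0/19, 117.170.192.0/19, 117.170.224.0/19


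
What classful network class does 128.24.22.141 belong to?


First octet: 128
Binary: 10000000
10xxxxxx -> Class B (128-191)
Class B, default mask 255.255.0.0 (/16)


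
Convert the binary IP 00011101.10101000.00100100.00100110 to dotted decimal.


00011101 = 29
10101000 = 168
00100100 = 36
00100110 = 38
IP: 29.168.36.38


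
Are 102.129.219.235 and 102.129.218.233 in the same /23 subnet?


Mask: 255.255.254.0
102.129.219.235 AND mask = 102.129.218.0
102.129.218.233 AND mask = 102.129.218.0
Yes, same subnet (102.129.218.0)


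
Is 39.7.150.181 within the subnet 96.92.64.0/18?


Subnet network: 96.92.64.0
Test IP AND mask: 39.7.128.0
No, 39.7.150.181 is not in 96.92.64.0/18


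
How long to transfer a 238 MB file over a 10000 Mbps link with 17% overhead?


Effective throughput = 10000 * (1 - 17/100) = 8300 Mbps
File size in Mb = 238 * 8 = 1904 Mb
Time = 1904 / 8300
Time = 0.2294 seconds


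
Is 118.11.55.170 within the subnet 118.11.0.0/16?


Subnet network: 118.11.0.0
Test IP AND mask: 118.11.0.0
Yes, 118.11.55.170 is in 118.11.0.0/16


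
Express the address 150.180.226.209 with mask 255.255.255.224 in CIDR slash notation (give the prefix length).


Binary: 11111111.11111111.11111111.11100000
Count leading 1s
Prefix: /27


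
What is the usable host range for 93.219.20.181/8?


Network: 93.0.0.0
Broadcast: 93.255.255.255
First usable = network + 1
Last usable = broadcast - 1
Range: 93.0.0.1 to 93.255.255.254


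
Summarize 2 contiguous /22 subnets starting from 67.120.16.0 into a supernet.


Original prefix: /22
Number of subnets: 2 = 2^1
New prefix = 22 - 1 = 21
Supernet: 67.120.16.0/21


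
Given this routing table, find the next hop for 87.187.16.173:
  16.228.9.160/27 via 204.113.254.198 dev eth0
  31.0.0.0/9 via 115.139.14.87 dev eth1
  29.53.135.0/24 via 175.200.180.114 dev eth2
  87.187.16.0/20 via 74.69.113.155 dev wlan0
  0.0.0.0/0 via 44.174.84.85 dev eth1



Longest prefix match for 87.187.16.173:
  /27 16.228.9.160: no
  /9 31.0.0.0: no
  /24 29.53.135.0: no
  /20 87.187.16.0: MATCH
  /0 0.0.0.0: MATCH
Selected: next-hop 74.69.113.155 via wlan0 (matched /20)


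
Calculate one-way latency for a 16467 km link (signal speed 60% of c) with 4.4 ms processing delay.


Speed = 0.6 * 3e5 km/s = 180000 km/s
Propagation delay = 16467 / 180000 = 0.0915 s = 91.4833 ms
Processing delay = 4.4 ms
Total one-way latency = 95.8833 ms


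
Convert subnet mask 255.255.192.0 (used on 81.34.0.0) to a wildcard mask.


Subnet mask: 255.255.192.0
Wildcard = 255.255.255.255 - subnet mask
255 - 255 = 0
255 - 255 = 0
255 - 192 = 63
255 - 0 = 255
Wildcard: 0.0.63.255


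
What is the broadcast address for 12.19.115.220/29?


Network: 12.19.115.216/29
Host bits = 3
Set all host bits to 1:
Broadcast: 12.19.115.223


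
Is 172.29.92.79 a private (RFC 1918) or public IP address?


RFC 1918 private ranges:
  10.0.0.0/8 (10.0.0.0 - 10.255.255.255)
  172.16.0.0/12 (172.16.0.0 - 172.31.255.255)
  192.168.0.0/16 (192.168.0.0 - 192.168.255.255)
Private (in 172.16.0.0/12)


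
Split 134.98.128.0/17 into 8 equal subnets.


New prefix = 17 + 3 = 20
Each subnet has 4096 addresses
  134.98.128.0/20
  134.98.144.0/20
  134.98.160.0/20
  134.98.176.0/20
  134.98.192.0/20
  134.98.208.0/20
  134.98.224.0/20
  134.98.240.0/20
Subnets: 134.98.128.0/20, 134.98.144.0/20, 134.98.160.0/20, 134.98.176.0/20, 134.98.192.0/20, 134.98.208.0/20, 134.98.224.0/20, 134.98.240.0/20


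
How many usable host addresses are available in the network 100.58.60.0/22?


Host bits = 32 - 22 = 10
Total addresses = 2^10 = 1024
Usable = total - 2 (network and broadcast)
Usable hosts: 1022


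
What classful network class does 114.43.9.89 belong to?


First octet: 114
Binary: 01110010
0xxxxxxx -> Class A (1-126)
Class A, default mask 255.0.0.0 (/8)


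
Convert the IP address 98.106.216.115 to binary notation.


98 = 01100010
106 = 01101010
216 = 11011000
115 = 01110011
Binary: 01100010.01101010.11011000.01110011


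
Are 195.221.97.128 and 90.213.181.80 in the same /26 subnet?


Mask: 255.255.255.192
195.221.97.128 AND mask = 195.221.97.128
90.213.181.80 AND mask = 90.213.181.64
No, different subnets (195.221.97.128 vs 90.213.181.64)


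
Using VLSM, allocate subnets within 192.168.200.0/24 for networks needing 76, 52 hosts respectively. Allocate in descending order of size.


76 hosts -> /25 (126 usable): 192.168.200.0/25
52 hosts -> /26 (62 usable): 192.168.200.128/26
Allocation: 192.168.200.0/25 (76 hosts, 126 usable); 192.168.200.128/26 (52 hosts, 62 usable)


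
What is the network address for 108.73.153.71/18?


IP:   01101100.01001001.10011001.01000111
Mask: 11111111.11111111.11000000.00000000
AND operation:
Net:  01101100.01001001.10000000.00000000
Network: 108.73.128.0/18


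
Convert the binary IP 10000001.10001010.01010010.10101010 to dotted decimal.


10000001 = 129
10001010 = 138
01010010 = 82
10101010 = 170
IP: 129.138.82.170


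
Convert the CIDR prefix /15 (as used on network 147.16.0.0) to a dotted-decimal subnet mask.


/15 means 15 network bits, 17 host bits
Binary: 11111111111111100000000000000000
Mask: 255.254.0.0


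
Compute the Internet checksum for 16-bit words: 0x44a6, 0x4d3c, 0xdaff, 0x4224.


Sum all words (with carry folding):
+ 0x44a6 = 0x44a6
+ 0x4d3c = 0x91e2
+ 0xdaff = 0x6ce2
+ 0x4224 = 0xaf06
One's complement: ~0xaf06
Checksum = 0x50f9


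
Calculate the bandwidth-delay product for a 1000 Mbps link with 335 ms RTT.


BDP = bandwidth * RTT
= 1000 Mbps * 335 ms
= 1000 * 1e6 * 335 / 1000 bits
= 335000000 bits
= 41875000 bytes
= 40893.5547 KB
BDP = 335000000 bits (41875000 bytes)


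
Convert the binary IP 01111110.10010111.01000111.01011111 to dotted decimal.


01111110 = 126
10010111 = 151
01000111 = 71
01011111 = 95
IP: 126.151.71.95


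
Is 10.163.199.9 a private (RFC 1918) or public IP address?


RFC 1918 private ranges:
  10.0.0.0/8 (10.0.0.0 - 10.255.255.255)
  172.16.0.0/12 (172.16.0.0 - 172.31.255.255)
  192.168.0.0/16 (192.168.0.0 - 192.168.255.255)
Private (in 10.0.0.0/8)


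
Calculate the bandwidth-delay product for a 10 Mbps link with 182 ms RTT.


BDP = bandwidth * RTT
= 10 Mbps * 182 ms
= 10 * 1e6 * 182 / 1000 bits
= 1820000 bits
= 227500 bytes
= 222.168 KB
BDP = 1820000 bits (227500 bytes)


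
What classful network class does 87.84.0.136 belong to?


First octet: 87
Binary: 01010111
0xxxxxxx -> Class A (1-126)
Class A, default mask 255.0.0.0 (/8)


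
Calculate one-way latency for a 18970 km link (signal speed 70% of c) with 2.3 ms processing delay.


Speed = 0.7 * 3e5 km/s = 210000 km/s
Propagation delay = 18970 / 210000 = 0.0903 s = 90.3333 ms
Processing delay = 2.3 ms
Total one-way latency = 92.6333 ms


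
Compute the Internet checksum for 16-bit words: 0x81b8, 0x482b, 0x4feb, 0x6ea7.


Sum all words (with carry folding):
+ 0x81b8 = 0x81b8
+ 0x482b = 0xc9e3
+ 0x4feb = 0x19cf
+ 0x6ea7 = 0x8876
One's complement: ~0x8876
Checksum = 0x7789


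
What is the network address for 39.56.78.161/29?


IP:   00100111.00111000.01001110.10100001
Mask: 11111111.11111111.11111111.11111000
AND operation:
Net:  00100111.00111000.01001110.10100000
Network: 39.56.78.160/29


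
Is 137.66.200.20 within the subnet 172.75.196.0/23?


Subnet network: 172.75.196.0
Test IP AND mask: 137.66.200.0
No, 137.66.200.20 is not in 172.75.196.0/23


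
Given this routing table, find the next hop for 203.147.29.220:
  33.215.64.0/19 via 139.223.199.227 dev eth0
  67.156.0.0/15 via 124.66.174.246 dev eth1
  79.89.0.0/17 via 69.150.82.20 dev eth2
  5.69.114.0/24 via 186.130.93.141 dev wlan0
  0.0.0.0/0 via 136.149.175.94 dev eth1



Longest prefix match for 203.147.29.220:
  /19 33.215.64.0: no
  /15 67.156.0.0: no
  /17 79.89.0.0: no
  /24 5.69.114.0: no
  /0 0.0.0.0: MATCH
Selected: next-hop 136.149.175.94 via eth1 (matched /0)


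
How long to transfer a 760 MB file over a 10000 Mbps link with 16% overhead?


Effective throughput = 10000 * (1 - 16/100) = 8400 Mbps
File size in Mb = 760 * 8 = 6080 Mb
Time = 6080 / 8400
Time = 0.7238 seconds


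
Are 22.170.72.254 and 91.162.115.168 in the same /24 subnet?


Mask: 255.255.255.0
22.170.72.254 AND mask = 22.170.72.0
91.162.115.168 AND mask = 91.162.115.0
No, different subnets (22.170.72.0 vs 91.162.115.0)


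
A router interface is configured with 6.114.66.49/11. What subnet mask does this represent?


/11 means 11 network bits, 21 host bits
Binary: 11111111111000000000000000000000
Mask: 255.224.0.0


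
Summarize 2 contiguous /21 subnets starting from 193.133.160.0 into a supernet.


Original prefix: /21
Number of subnets: 2 = 2^1
New prefix = 21 - 1 = 20
Supernet: 193.133.160.0/20


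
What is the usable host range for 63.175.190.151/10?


Network: 63.128.0.0
Broadcast: 63.191.255.255
First usable = network + 1
Last usable = broadcast - 1
Range: 63.128.0.1 to 63.191.255.254


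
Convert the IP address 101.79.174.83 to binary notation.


101 = 01100101
79 = 01001111
174 = 10101110
83 = 01010011
Binary: 01100101.01001111.10101110.01010011


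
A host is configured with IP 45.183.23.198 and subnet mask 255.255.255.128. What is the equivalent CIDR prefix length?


Binary: 11111111.11111111.11111111.10000000
Count leading 1s
Prefix: /25


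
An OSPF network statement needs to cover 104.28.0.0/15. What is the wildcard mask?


Subnet mask: 255.254.0.0
Wildcard = 255.255.255.255 - subnet mask
255 - 255 = 0
255 - 254 = 1
255 - 0 = 255
255 - 0 = 255
Wildcard: 0.1.255.255


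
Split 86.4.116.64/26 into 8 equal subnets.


New prefix = 26 + 3 = 29
Each subnet has 8 addresses
  86.4.116.64/29
  86.4.116.72/29
  86.4.116.80/29
  86.4.116.88/29
  86.4.116.96/29
  86.4.116.104/29
  86.4.116.112/29
  86.4.116.120/29
Subnets: 86.4.116.64/29, 86.4.116.72/29, 86.4.116.80/29, 86.4.116.88/29, 86.4.116.96/29, 86.4.116.104/29, 86.4.116.112/29, 86.4.116.120/29


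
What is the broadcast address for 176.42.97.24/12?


Network: 176.32.0.0/12
Host bits = 20
Set all host bits to 1:
Broadcast: 176.47.255.255


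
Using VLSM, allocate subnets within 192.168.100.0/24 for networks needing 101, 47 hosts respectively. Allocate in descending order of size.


101 hosts -> /25 (126 usable): 192.168.100.0/25
47 hosts -> /26 (62 usable): 192.168.100.128/26
Allocation: 192.168.100.0/25 (101 hosts, 126 usable); 192.168.100.128/26 (47 hosts, 62 usable)


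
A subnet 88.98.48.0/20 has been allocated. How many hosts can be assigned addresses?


Host bits = 32 - 20 = 12
Total addresses = 2^12 = 4096
Usable = total - 2 (network and broadcast)
Usable hosts: 4094


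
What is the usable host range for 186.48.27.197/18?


Network: 186.48.0.0
Broadcast: 186.48.63.255
First usable = network + 1
Last usable = broadcast - 1
Range: 186.48.0.1 to 186.48.63.254


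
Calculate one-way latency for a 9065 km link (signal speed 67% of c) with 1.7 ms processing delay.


Speed = 0.67 * 3e5 km/s = 201000 km/s
Propagation delay = 9065 / 201000 = 0.0451 s = 45.0995 ms
Processing delay = 1.7 ms
Total one-way latency = 46.7995 ms


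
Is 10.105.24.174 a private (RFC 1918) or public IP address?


RFC 1918 private ranges:
  10.0.0.0/8 (10.0.0.0 - 10.255.255.255)
  172.16.0.0/12 (172.16.0.0 - 172.31.255.255)
  192.168.0.0/16 (192.168.0.0 - 192.168.255.255)
Private (in 10.0.0.0/8)


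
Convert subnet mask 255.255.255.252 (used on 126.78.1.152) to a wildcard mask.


Subnet mask: 255.255.255.252
Wildcard = 255.255.255.255 - subnet mask
255 - 255 = 0
255 - 255 = 0
255 - 255 = 0
255 - 252 = 3
Wildcard: 0.0.0.3


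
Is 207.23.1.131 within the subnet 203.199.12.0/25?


Subnet network: 203.199.12.0
Test IP AND mask: 207.23.1.128
No, 207.23.1.131 is not in 203.199.12.0/25


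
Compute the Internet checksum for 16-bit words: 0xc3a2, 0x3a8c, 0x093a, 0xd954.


Sum all words (with carry folding):
+ 0xc3a2 = 0xc3a2
+ 0x3a8c = 0xfe2e
+ 0x093a = 0x0769
+ 0xd954 = 0xe0bd
One's complement: ~0xe0bd
Checksum = 0x1f42


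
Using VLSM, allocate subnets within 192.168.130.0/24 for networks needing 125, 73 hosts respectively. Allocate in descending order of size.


125 hosts -> /25 (126 usable): 192.168.130.0/25
73 hosts -> /25 (126 usable): 192.168.130.128/25
Allocation: 192.168.130.0/25 (125 hosts, 126 usable); 192.168.130.128/25 (73 hosts, 126 usable)


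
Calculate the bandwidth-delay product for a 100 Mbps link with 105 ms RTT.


BDP = bandwidth * RTT
= 100 Mbps * 105 ms
= 100 * 1e6 * 105 / 1000 bits
= 10500000 bits
= 1312500 bytes
= 1281.7383 KB
BDP = 10500000 bits (1312500 bytes)


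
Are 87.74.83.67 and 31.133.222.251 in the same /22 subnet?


Mask: 255.255.252.0
87.74.83.67 AND mask = 87.74.80.0
31.133.222.251 AND mask = 31.133.220.0
No, different subnets (87.74.80.0 vs 31.133.220.0)


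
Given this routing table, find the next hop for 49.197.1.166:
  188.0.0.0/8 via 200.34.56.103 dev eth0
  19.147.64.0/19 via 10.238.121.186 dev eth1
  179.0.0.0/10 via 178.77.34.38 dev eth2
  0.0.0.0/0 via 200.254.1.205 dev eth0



Longest prefix match for 49.197.1.166:
  /8 188.0.0.0: no
  /19 19.147.64.0: no
  /10 179.0.0.0: no
  /0 0.0.0.0: MATCH
Selected: next-hop 200.254.1.205 via eth0 (matched /0)


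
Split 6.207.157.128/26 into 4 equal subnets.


New prefix = 26 + 2 = 28
Each subnet has 16 addresses
  6.207.157.128/28
  6.207.157.144/28
  6.207.157.160/28
  6.207.157.176/28
Subnets: 6.207.157.128/28, 6.207.157.144/28, 6.207.157.160/28, 6.207.157.176/28


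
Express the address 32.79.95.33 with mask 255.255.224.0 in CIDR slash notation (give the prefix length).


Binary: 11111111.11111111.11100000.00000000
Count leading 1s
Prefix: /19


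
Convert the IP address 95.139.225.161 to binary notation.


95 = 01011111
139 = 10001011
225 = 11100001
161 = 10100001
Binary: 01011111.10001011.11100001.10100001


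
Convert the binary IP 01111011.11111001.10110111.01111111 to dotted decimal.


01111011 = 123
11111001 = 249
10110111 = 183
01111111 = 127
IP: 123.249.183.127


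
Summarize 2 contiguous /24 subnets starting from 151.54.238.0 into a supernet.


Original prefix: /24
Number of subnets: 2 = 2^1
New prefix = 24 - 1 = 23
Supernet: 151.54.238.0/23


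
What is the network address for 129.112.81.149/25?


IP:   10000001.01110000.01010001.10010101
Mask: 11111111.11111111.11111111.10000000
AND operation:
Net:  10000001.01110000.01010001.10000000
Network: 129.112.81.128/25


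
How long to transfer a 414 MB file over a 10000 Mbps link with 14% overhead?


Effective throughput = 10000 * (1 - 14/100) = 8600 Mbps
File size in Mb = 414 * 8 = 3312 Mb
Time = 3312 / 8600
Time = 0.3851 seconds


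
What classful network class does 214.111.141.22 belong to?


First octet: 214
Binary: 11010110
110xxxxx -> Class C (192-223)
Class C, default mask 255.255.255.0 (/24)


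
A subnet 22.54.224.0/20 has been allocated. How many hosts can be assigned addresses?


Host bits = 32 - 20 = 12
Total addresses = 2^12 = 4096
Usable = total - 2 (network and broadcast)
Usable hosts: 4094


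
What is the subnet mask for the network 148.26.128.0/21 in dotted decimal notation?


/21 means 21 network bits, 11 host bits
Binary: 11111111111111111111100000000000
Mask: 255.255.248.0


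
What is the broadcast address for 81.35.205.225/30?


Network: 81.35.205.224/30
Host bits = 2
Set all host bits to 1:
Broadcast: 81.35.205.227


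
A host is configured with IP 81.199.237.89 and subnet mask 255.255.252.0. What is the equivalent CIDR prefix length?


Binary: 11111111.11111111.11111100.00000000
Count leading 1s
Prefix: /22


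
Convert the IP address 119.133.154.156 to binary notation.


119 = 01110111
133 = 10000101
154 = 10011010
156 = 10011100
Binary: 01110111.10000101.10011010.10011100


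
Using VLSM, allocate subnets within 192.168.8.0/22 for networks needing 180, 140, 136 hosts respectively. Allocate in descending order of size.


180 hosts -> /24 (254 usable): 192.168.8.0/24
140 hosts -> /24 (254 usable): 192.168.9.0/24
136 hosts -> /24 (254 usable): 192.168.10.0/24
Allocation: 192.168.8.0/24 (180 hosts, 254 usable); 192.168.9.0/24 (140 hosts, 254 usable); 192.168.10.0/24 (136 hosts, 254 usable)


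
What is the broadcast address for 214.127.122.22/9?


Network: 214.0.0.0/9
Host bits = 23
Set all host bits to 1:
Broadcast: 214.127.255.255


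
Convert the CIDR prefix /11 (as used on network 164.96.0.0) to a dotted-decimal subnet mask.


/11 means 11 network bits, 21 host bits
Binary: 11111111111000000000000000000000
Mask: 255.224.0.0


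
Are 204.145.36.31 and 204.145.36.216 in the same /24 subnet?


Mask: 255.255.255.0
204.145.36.31 AND mask = 204.145.36.0
204.145.36.216 AND mask = 204.145.36.0
Yes, same subnet (204.145.36.0)


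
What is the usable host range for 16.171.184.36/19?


Network: 16.171.160.0
Broadcast: 16.171.191.255
First usable = network + 1
Last usable = broadcast - 1
Range: 16.171.160.1 to 16.171.191.254


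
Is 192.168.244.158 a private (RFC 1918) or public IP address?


RFC 1918 private ranges:
  10.0.0.0/8 (10.0.0.0 - 10.255.255.255)
  172.16.0.0/12 (172.16.0.0 - 172.31.255.255)
  192.168.0.0/16 (192.168.0.0 - 192.168.255.255)
Private (in 192.168.0.0/16)


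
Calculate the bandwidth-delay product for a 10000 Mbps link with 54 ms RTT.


BDP = bandwidth * RTT
= 10000 Mbps * 54 ms
= 10000 * 1e6 * 54 / 1000 bits
= 540000000 bits
= 67500000 bytes
= 65917.9688 KB
BDP = 540000000 bits (67500000 bytes)


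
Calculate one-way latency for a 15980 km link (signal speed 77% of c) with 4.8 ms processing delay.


Speed = 0.77 * 3e5 km/s = 231000 km/s
Propagation delay = 15980 / 231000 = 0.0692 s = 69.1775 ms
Processing delay = 4.8 ms
Total one-way latency = 73.9775 ms


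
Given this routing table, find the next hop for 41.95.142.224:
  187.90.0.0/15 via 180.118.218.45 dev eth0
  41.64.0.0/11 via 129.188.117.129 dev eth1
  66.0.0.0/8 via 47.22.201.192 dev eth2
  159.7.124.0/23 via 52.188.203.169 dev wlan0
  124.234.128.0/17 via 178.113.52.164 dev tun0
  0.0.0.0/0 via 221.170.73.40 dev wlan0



Longest prefix match for 41.95.142.224:
  /15 187.90.0.0: no
  /11 41.64.0.0: MATCH
  /8 66.0.0.0: no
  /23 159.7.124.0: no
  /17 124.234.128.0: no
  /0 0.0.0.0: MATCH
Selected: next-hop 129.188.117.129 via eth1 (matched /11)


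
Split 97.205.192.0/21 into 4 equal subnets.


New prefix = 21 + 2 = 23
Each subnet has 512 addresses
  97.205.192.0/23
  97.205.194.0/23
  97.205.196.0/23
  97.205.198.0/23
Subnets: 97.205.192.0/23, 97.205.194.0/23, 97.205.196.0/23, 97.205.198.0/23


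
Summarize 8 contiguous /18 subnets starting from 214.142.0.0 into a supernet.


Original prefix: /18
Number of subnets: 8 = 2^3
New prefix = 18 - 3 = 15
Supernet: 214.142.0.0/15


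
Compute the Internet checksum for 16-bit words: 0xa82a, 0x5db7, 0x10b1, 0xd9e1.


Sum all words (with carry folding):
+ 0xa82a = 0xa82a
+ 0x5db7 = 0x05e2
+ 0x10b1 = 0x1693
+ 0xd9e1 = 0xf074
One's complement: ~0xf074
Checksum = 0x0f8b


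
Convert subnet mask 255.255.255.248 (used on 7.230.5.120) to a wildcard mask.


Subnet mask: 255.255.255.248
Wildcard = 255.255.255.255 - subnet mask
255 - 255 = 0
255 - 255 = 0
255 - 255 = 0
255 - 248 = 7
Wildcard: 0.0.0.7


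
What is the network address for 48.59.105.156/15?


IP:   00110000.00111011.01101001.10011100
Mask: 11111111.11111110.00000000.00000000
AND operation:
Net:  00110000.00111010.00000000.00000000
Network: 48.58.0.0/15


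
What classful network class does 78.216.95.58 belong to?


First octet: 78
Binary: 01001110
0xxxxxxx -> Class A (1-126)
Class A, default mask 255.0.0.0 (/8)


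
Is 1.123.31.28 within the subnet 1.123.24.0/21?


Subnet network: 1.123.24.0
Test IP AND mask: 1.123.24.0
Yes, 1.123.31.28 is in 1.123.24.0/21


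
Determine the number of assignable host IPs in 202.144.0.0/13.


Host bits = 32 - 13 = 19
Total addresses = 2^19 = 524288
Usable = total - 2 (network and broadcast)
Usable hosts: 524286


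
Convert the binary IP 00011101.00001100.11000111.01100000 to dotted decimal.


00011101 = 29
00001100 = 12
11000111 = 199
01100000 = 96
IP: 29.12.199.96


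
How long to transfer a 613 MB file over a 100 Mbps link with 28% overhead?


Effective throughput = 100 * (1 - 28/100) = 72 Mbps
File size in Mb = 613 * 8 = 4904 Mb
Time = 4904 / 72
Time = 68.1111 seconds


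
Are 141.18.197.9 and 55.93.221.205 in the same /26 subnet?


Mask: 255.255.255.192
141.18.197.9 AND mask = 141.18.197.0
55.93.221.205 AND mask = 55.93.221.192
No, different subnets (141.18.197.0 vs 55.93.221.192)


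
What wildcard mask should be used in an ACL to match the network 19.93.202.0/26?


Subnet mask: 255.255.255.192
Wildcard = 255.255.255.255 - subnet mask
255 - 255 = 0
255 - 255 = 0
255 - 255 = 0
255 - 192 = 63
Wildcard: 0.0.0.63


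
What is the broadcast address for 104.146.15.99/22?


Network: 104.146.12.0/22
Host bits = 10
Set all host bits to 1:
Broadcast: 104.146.15.255


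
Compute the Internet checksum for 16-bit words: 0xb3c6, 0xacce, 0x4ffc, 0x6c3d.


Sum all words (with carry folding):
+ 0xb3c6 = 0xb3c6
+ 0xacce = 0x6095
+ 0x4ffc = 0xb091
+ 0x6c3d = 0x1ccf
One's complement: ~0x1ccf
Checksum = 0xe330


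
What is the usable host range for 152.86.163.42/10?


Network: 152.64.0.0
Broadcast: 152.127.255.255
First usable = network + 1
Last usable = broadcast - 1
Range: 152.64.0.1 to 152.127.255.254
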